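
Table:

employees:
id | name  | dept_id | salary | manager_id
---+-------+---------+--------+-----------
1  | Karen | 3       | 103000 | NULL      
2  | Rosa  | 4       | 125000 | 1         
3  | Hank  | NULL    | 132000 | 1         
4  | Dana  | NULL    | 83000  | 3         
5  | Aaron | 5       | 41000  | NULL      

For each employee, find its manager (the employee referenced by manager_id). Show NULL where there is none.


This is a self-join: employees is joined to a second copy of itself, matching each row's manager_id to another row's id. Use LEFT JOIN so rows with manager_id=NULL are kept.
  - employee 1 (Karen): manager_id=NULL -> NULL
  - employee 2 (Rosa): manager_id=1 -> Karen
  - employee 3 (Hank): manager_id=1 -> Karen
  - employee 4 (Dana): manager_id=3 -> Hank
  - employee 5 (Aaron): manager_id=NULL -> NULL

SQL:
SELECT a.name AS item, b.name AS manager
FROM employees a
LEFT JOIN employees b ON a.manager_id = b.id

Result:
item  | manager
------+--------
Karen | NULL   
Rosa  | Karen  
Hank  | Karen  
Dana  | Hank   
Aaron | NULL   


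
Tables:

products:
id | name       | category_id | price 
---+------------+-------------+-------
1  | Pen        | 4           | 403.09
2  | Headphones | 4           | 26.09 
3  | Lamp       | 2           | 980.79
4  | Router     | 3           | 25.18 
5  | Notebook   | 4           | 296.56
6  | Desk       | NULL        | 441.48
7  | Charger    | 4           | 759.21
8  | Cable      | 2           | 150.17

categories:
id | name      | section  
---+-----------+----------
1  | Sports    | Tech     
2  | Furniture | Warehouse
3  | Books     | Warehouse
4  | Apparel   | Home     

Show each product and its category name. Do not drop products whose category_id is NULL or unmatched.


LEFT JOIN keeps every row from products (the left table); where category_id has no match in categories, the category columns become NULL. Walk through each product:
  - product 1 (Pen): category_id=4 -> matches Apparel
  - product 2 (Headphones): category_id=4 -> matches Apparel
  - product 3 (Lamp): category_id=2 -> matches Furniture
  - product 4 (Router): category_id=3 -> matches Books
  - product 5 (Notebook): category_id=4 -> matches Apparel
  - product 6 (Desk): category_id=NULL, no match -> kept with NULL
  - product 7 (Charger): category_id=4 -> matches Apparel
  - product 8 (Cable): category_id=2 -> matches Furniture
All 8 rows appear; 1 has NULL category.

SQL:
SELECT a.name, b.name AS category
FROM products a
LEFT JOIN categories b ON a.category_id = b.id

Result:
name       | category 
-----------+----------
Pen        | Apparel  
Headphones | Apparel  
Lamp       | Furniture
Router     | Books    
Notebook   | Apparel  
Desk       | NULL     
Charger    | Apparel  
Cable      | Furniture


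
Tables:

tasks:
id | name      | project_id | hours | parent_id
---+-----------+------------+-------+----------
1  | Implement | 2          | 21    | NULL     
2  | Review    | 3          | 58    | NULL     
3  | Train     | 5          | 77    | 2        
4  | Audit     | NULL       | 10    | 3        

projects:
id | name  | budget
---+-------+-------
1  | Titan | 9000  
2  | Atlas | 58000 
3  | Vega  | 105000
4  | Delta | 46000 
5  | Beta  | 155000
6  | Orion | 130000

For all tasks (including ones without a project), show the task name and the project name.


LEFT JOIN keeps every row from tasks (the left table); where project_id has no match in projects, the project columns become NULL. Walk through each task:
  - task 1 (Implement): project_id=2 -> matches Atlas
  - task 2 (Review): project_id=3 -> matches Vega
  - task 3 (Train): project_id=5 -> matches Beta
  - task 4 (Audit): project_id=NULL, no match -> kept with NULL
All 4 rows appear; 1 has NULL project.

SQL:
SELECT a.name, b.name AS project
FROM tasks a
LEFT JOIN projects b ON a.project_id = b.id

Result:
name      | project
----------+--------
Implement | Atlas  
Review    | Vega   
Train     | Beta   
Audit     | NULL   


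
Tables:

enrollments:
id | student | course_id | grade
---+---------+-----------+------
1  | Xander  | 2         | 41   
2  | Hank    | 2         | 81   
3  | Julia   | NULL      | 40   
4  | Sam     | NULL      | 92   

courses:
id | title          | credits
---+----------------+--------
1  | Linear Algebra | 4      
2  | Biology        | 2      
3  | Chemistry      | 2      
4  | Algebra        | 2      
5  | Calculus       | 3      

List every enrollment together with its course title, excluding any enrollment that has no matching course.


INNER JOIN keeps only enrollments rows whose course_id matches an id in courses. Walk through each enrollment:
  - enrollment 1 (Xander): course_id=2 -> matches Biology
  - enrollment 2 (Hank): course_id=2 -> matches Biology
  - enrollment 3 (Julia): course_id=NULL, no match -> dropped
  - enrollment 4 (Sam): course_id=NULL, no match -> dropped
So 2 of 4 rows are dropped.

SQL:
SELECT a.student, b.title AS course
FROM enrollments a
INNER JOIN courses b ON a.course_id = b.id

Result:
student | course 
--------+--------
Xander  | Biology
Hank    | Biology


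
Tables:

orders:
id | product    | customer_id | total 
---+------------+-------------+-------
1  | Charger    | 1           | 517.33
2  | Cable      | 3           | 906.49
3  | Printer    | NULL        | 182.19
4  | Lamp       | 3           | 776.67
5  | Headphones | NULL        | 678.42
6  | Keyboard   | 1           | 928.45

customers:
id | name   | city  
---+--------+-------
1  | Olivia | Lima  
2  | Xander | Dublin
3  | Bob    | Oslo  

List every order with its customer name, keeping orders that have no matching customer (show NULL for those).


LEFT JOIN keeps every row from orders (the left table); where customer_id has no match in customers, the customer columns become NULL. Walk through each order:
  - order 1 (Charger): customer_id=1 -> matches Olivia
  - order 2 (Cable): customer_id=3 -> matches Bob
  - order 3 (Printer): customer_id=NULL, no match -> kept with NULL
  - order 4 (Lamp): customer_id=3 -> matches Bob
  - order 5 (Headphones): customer_id=NULL, no match -> kept with NULL
  - order 6 (Keyboard): customer_id=1 -> matches Olivia
All 6 rows appear; 2 have NULL customer.

SQL:
SELECT a.product, b.name AS customer
FROM orders a
LEFT JOIN customers b ON a.customer_id = b.id

Result:
product    | customer
-----------+---------
Charger    | Olivia  
Cable      | Bob     
Printer    | NULL    
Lamp       | Bob     
Headphones | NULL    
Keyboard   | Olivia  


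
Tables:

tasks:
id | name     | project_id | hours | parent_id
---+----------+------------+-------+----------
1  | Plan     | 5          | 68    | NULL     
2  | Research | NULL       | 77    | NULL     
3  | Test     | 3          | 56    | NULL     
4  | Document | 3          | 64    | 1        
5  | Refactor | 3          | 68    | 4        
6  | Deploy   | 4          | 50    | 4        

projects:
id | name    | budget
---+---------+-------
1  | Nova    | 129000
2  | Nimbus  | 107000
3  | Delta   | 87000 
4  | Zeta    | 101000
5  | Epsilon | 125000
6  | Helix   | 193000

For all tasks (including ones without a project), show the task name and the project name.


LEFT JOIN keeps every row from tasks (the left table); where project_id has no match in projects, the project columns become NULL. Walk through each task:
  - task 1 (Plan): project_id=5 -> matches Epsilon
  - task 2 (Research): project_id=NULL, no match -> kept with NULL
  - task 3 (Test): project_id=3 -> matches Delta
  - task 4 (Document): project_id=3 -> matches Delta
  - task 5 (Refactor): project_id=3 -> matches Delta
  - task 6 (Deploy): project_id=4 -> matches Zeta
All 6 rows appear; 1 has NULL project.

SQL:
SELECT a.name, b.name AS project
FROM tasks a
LEFT JOIN projects b ON a.project_id = b.id

Result:
name     | project
---------+--------
Plan     | Epsilon
Research | NULL   
Test     | Delta  
Document | Delta  
Refactor | Delta  
Deploy   | Zeta   


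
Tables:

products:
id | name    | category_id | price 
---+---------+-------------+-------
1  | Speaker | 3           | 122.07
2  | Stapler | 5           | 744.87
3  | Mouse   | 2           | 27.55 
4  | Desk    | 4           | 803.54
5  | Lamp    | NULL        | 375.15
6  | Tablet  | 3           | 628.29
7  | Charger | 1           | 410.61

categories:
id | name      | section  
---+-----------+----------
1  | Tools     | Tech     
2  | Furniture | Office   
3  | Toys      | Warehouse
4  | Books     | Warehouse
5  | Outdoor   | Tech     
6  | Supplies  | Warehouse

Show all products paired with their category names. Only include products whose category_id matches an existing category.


INNER JOIN keeps only products rows whose category_id matches an id in categories. Walk through each product:
  - product 1 (Speaker): category_id=3 -> matches Toys
  - product 2 (Stapler): category_id=5 -> matches Outdoor
  - product 3 (Mouse): category_id=2 -> matches Furniture
  - product 4 (Desk): category_id=4 -> matches Books
  - product 5 (Lamp): category_id=NULL, no match -> dropped
  - product 6 (Tablet): category_id=3 -> matches Toys
  - product 7 (Charger): category_id=1 -> matches Tools
So 1 of 7 rows is dropped.

SQL:
SELECT a.name, b.name AS category
FROM products a
INNER JOIN categories b ON a.category_id = b.id

Result:
name    | category 
--------+----------
Speaker | Toys     
Stapler | Outdoor  
Mouse   | Furniture
Desk    | Books    
Tablet  | Toys     
Charger | Tools    


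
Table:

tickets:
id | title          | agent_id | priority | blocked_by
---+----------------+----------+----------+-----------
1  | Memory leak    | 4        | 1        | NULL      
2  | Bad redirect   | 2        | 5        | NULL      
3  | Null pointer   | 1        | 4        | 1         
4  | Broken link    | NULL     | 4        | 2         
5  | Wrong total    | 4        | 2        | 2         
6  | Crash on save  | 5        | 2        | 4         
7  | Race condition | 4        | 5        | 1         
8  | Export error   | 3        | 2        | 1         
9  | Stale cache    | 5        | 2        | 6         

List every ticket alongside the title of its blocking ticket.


This is a self-join: tickets is joined to a second copy of itself, matching each row's blocked_by to another row's id. Use LEFT JOIN so rows with blocked_by=NULL are kept.
  - ticket 1 (Memory leak): blocked_by=NULL -> NULL
  - ticket 2 (Bad redirect): blocked_by=NULL -> NULL
  - ticket 3 (Null pointer): blocked_by=1 -> Memory leak
  - ticket 4 (Broken link): blocked_by=2 -> Bad redirect
  - ticket 5 (Wrong total): blocked_by=2 -> Bad redirect
  - ticket 6 (Crash on save): blocked_by=4 -> Broken link
  - ticket 7 (Race condition): blocked_by=1 -> Memory leak
  - ticket 8 (Export error): blocked_by=1 -> Memory leak
  - ticket 9 (Stale cache): blocked_by=6 -> Crash on save

SQL:
SELECT a.title AS item, b.title AS blocked_by
FROM tickets a
LEFT JOIN tickets b ON a.blocked_by = b.id

Result:
item           | blocked_by   
---------------+--------------
Memory leak    | NULL         
Bad redirect   | NULL         
Null pointer   | Memory leak  
Broken link    | Bad redirect 
Wrong total    | Bad redirect 
Crash on save  | Broken link  
Race condition | Memory leak  
Export error   | Memory leak  
Stale cache    | Crash on save


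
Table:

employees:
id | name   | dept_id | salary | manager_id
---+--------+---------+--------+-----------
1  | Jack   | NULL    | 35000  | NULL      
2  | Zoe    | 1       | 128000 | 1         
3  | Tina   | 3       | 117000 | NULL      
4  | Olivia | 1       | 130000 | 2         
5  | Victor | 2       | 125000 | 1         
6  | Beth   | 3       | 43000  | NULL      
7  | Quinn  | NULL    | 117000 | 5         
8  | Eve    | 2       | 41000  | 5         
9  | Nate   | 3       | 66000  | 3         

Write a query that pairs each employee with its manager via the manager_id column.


This is a self-join: employees is joined to a second copy of itself, matching each row's manager_id to another row's id. Use LEFT JOIN so rows with manager_id=NULL are kept.
  - employee 1 (Jack): manager_id=NULL -> NULL
  - employee 2 (Zoe): manager_id=1 -> Jack
  - employee 3 (Tina): manager_id=NULL -> NULL
  - employee 4 (Olivia): manager_id=2 -> Zoe
  - employee 5 (Victor): manager_id=1 -> Jack
  - employee 6 (Beth): manager_id=NULL -> NULL
  - employee 7 (Quinn): manager_id=5 -> Victor
  - employee 8 (Eve): manager_id=5 -> Victor
  - employee 9 (Nate): manager_id=3 -> Tina

SQL:
SELECT a.name AS item, b.name AS manager
FROM employees a
LEFT JOIN employees b ON a.manager_id = b.id

Result:
item   | manager
-------+--------
Jack   | NULL   
Zoe    | Jack   
Tina   | NULL   
Olivia | Zoe    
Victor | Jack   
Beth   | NULL   
Quinn  | Victor 
Eve    | Victor 
Nate   | Tina   


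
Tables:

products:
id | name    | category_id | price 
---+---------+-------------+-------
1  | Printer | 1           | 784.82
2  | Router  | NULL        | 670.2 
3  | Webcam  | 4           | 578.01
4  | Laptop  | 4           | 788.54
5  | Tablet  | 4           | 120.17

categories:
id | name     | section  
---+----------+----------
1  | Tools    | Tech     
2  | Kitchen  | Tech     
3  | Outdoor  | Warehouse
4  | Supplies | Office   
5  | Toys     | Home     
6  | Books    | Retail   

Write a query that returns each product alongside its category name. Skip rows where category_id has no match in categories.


INNER JOIN keeps only products rows whose category_id matches an id in categories. Walk through each product:
  - product 1 (Printer): category_id=1 -> matches Tools
  - product 2 (Router): category_id=NULL, no match -> dropped
  - product 3 (Webcam): category_id=4 -> matches Supplies
  - product 4 (Laptop): category_id=4 -> matches Supplies
  - product 5 (Tablet): category_id=4 -> matches Supplies
So 1 of 5 rows is dropped.

SQL:
SELECT a.name, b.name AS category
FROM products a
INNER JOIN categories b ON a.category_id = b.id

Result:
name    | category
--------+---------
Printer | Tools   
Webcam  | Supplies
Laptop  | Supplies
Tablet  | Supplies


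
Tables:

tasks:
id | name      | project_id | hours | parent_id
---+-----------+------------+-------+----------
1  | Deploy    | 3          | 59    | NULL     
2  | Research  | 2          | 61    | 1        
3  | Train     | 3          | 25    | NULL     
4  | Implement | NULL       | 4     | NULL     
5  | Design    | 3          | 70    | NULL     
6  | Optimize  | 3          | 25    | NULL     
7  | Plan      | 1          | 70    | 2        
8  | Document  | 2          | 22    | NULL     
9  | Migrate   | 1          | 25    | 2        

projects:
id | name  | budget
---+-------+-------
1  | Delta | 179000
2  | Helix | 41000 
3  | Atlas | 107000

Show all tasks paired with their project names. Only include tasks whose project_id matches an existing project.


INNER JOIN keeps only tasks rows whose project_id matches an id in projects. Walk through each task:
  - task 1 (Deploy): project_id=3 -> matches Atlas
  - task 2 (Research): project_id=2 -> matches Helix
  - task 3 (Train): project_id=3 -> matches Atlas
  - task 4 (Implement): project_id=NULL, no match -> dropped
  - task 5 (Design): project_id=3 -> matches Atlas
  - task 6 (Optimize): project_id=3 -> matches Atlas
  - task 7 (Plan): project_id=1 -> matches Delta
  - task 8 (Document): project_id=2 -> matches Helix
  - task 9 (Migrate): project_id=1 -> matches Delta
So 1 of 9 rows is dropped.

SQL:
SELECT a.name, b.name AS project
FROM tasks a
INNER JOIN projects b ON a.project_id = b.id

Result:
name     | project
---------+--------
Deploy   | Atlas  
Research | Helix  
Train    | Atlas  
Design   | Atlas  
Optimize | Atlas  
Plan     | Delta  
Document | Helix  
Migrate  | Delta  


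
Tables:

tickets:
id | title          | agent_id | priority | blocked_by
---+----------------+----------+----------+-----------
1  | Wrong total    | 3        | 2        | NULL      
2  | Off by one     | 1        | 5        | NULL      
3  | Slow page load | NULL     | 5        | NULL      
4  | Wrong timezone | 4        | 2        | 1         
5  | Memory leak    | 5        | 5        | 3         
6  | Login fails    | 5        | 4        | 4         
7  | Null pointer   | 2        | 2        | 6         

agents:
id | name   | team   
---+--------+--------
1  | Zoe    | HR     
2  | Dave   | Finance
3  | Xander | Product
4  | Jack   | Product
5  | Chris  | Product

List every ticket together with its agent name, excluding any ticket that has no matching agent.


INNER JOIN keeps only tickets rows whose agent_id matches an id in agents. Walk through each ticket:
  - ticket 1 (Wrong total): agent_id=3 -> matches Xander
  - ticket 2 (Off by one): agent_id=1 -> matches Zoe
  - ticket 3 (Slow page load): agent_id=NULL, no match -> dropped
  - ticket 4 (Wrong timezone): agent_id=4 -> matches Jack
  - ticket 5 (Memory leak): agent_id=5 -> matches Chris
  - ticket 6 (Login fails): agent_id=5 -> matches Chris
  - ticket 7 (Null pointer): agent_id=2 -> matches Dave
So 1 of 7 rows is dropped.

SQL:
SELECT a.title, b.name AS agent
FROM tickets a
INNER JOIN agents b ON a.agent_id = b.id

Result:
title          | agent 
---------------+-------
Wrong total    | Xander
Off by one     | Zoe   
Wrong timezone | Jack  
Memory leak    | Chris 
Login fails    | Chris 
Null pointer   | Dave  


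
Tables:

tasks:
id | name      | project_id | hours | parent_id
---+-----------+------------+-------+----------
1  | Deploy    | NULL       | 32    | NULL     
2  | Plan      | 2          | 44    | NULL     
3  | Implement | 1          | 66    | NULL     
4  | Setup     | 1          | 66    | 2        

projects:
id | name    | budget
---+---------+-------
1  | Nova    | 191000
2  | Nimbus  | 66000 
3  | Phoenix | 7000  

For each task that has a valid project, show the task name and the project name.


INNER JOIN keeps only tasks rows whose project_id matches an id in projects. Walk through each task:
  - task 1 (Deploy): project_id=NULL, no match -> dropped
  - task 2 (Plan): project_id=2 -> matches Nimbus
  - task 3 (Implement): project_id=1 -> matches Nova
  - task 4 (Setup): project_id=1 -> matches Nova
So 1 of 4 rows is dropped.

SQL:
SELECT a.name, b.name AS project
FROM tasks a
INNER JOIN projects b ON a.project_id = b.id

Result:
name      | project
----------+--------
Plan      | Nimbus 
Implement | Nova   
Setup     | Nova   


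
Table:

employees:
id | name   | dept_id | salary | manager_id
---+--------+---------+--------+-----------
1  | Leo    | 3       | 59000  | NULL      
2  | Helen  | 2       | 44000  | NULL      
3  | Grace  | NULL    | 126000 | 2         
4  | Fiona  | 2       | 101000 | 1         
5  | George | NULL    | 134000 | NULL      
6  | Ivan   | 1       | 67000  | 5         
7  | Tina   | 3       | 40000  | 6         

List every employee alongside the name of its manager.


This is a self-join: employees is joined to a second copy of itself, matching each row's manager_id to another row's id. Use LEFT JOIN so rows with manager_id=NULL are kept.
  - employee 1 (Leo): manager_id=NULL -> NULL
  - employee 2 (Helen): manager_id=NULL -> NULL
  - employee 3 (Grace): manager_id=2 -> Helen
  - employee 4 (Fiona): manager_id=1 -> Leo
  - employee 5 (George): manager_id=NULL -> NULL
  - employee 6 (Ivan): manager_id=5 -> George
  - employee 7 (Tina): manager_id=6 -> Ivan

SQL:
SELECT a.name AS item, b.name AS manager
FROM employees a
LEFT JOIN employees b ON a.manager_id = b.id

Result:
item   | manager
-------+--------
Leo    | NULL   
Helen  | NULL   
Grace  | Helen  
Fiona  | Leo    
George | NULL   
Ivan   | George 
Tina   | Ivan   


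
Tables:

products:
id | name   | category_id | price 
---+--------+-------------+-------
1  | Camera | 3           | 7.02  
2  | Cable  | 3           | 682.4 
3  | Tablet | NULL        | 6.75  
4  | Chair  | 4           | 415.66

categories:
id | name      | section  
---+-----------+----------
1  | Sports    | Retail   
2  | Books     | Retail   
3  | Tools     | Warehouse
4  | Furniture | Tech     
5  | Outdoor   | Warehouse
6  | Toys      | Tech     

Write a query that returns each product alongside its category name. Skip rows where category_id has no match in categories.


INNER JOIN keeps only products rows whose category_id matches an id in categories. Walk through each product:
  - product 1 (Camera): category_id=3 -> matches Tools
  - product 2 (Cable): category_id=3 -> matches Tools
  - product 3 (Tablet): category_id=NULL, no match -> dropped
  - product 4 (Chair): category_id=4 -> matches Furniture
So 1 of 4 rows is dropped.

SQL:
SELECT a.name, b.name AS category
FROM products a
INNER JOIN categories b ON a.category_id = b.id

Result:
name   | category 
-------+----------
Camera | Tools    
Cable  | Tools    
Chair  | Furniture


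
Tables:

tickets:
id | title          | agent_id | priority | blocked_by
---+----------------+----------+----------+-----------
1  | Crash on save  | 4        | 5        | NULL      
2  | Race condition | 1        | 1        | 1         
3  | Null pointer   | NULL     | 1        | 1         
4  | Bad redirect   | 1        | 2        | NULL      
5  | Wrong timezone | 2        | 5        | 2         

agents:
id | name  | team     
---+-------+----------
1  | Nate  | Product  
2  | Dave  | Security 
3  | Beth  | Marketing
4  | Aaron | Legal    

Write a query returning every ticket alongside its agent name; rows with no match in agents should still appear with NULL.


LEFT JOIN keeps every row from tickets (the left table); where agent_id has no match in agents, the agent columns become NULL. Walk through each ticket:
  - ticket 1 (Crash on save): agent_id=4 -> matches Aaron
  - ticket 2 (Race condition): agent_id=1 -> matches Nate
  - ticket 3 (Null pointer): agent_id=NULL, no match -> kept with NULL
  - ticket 4 (Bad redirect): agent_id=1 -> matches Nate
  - ticket 5 (Wrong timezone): agent_id=2 -> matches Dave
All 5 rows appear; 1 has NULL agent.

SQL:
SELECT a.title, b.name AS agent
FROM tickets a
LEFT JOIN agents b ON a.agent_id = b.id

Result:
title          | agent
---------------+------
Crash on save  | Aaron
Race condition | Nate 
Null pointer   | NULL 
Bad redirect   | Nate 
Wrong timezone | Dave 


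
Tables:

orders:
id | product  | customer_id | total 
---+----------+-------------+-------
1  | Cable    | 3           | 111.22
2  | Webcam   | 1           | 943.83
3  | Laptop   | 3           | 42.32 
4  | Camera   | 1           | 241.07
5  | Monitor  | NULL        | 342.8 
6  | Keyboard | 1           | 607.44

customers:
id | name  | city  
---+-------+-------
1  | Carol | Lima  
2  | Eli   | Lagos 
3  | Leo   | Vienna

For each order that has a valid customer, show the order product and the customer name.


INNER JOIN keeps only orders rows whose customer_id matches an id in customers. Walk through each order:
  - order 1 (Cable): customer_id=3 -> matches Leo
  - order 2 (Webcam): customer_id=1 -> matches Carol
  - order 3 (Laptop): customer_id=3 -> matches Leo
  - order 4 (Camera): customer_id=1 -> matches Carol
  - order 5 (Monitor): customer_id=NULL, no match -> dropped
  - order 6 (Keyboard): customer_id=1 -> matches Carol
So 1 of 6 rows is dropped.

SQL:
SELECT a.product, b.name AS customer
FROM orders a
INNER JOIN customers b ON a.customer_id = b.id

Result:
product  | customer
---------+---------
Cable    | Leo     
Webcam   | Carol   
Laptop   | Leo     
Camera   | Carol   
Keyboard | Carol   


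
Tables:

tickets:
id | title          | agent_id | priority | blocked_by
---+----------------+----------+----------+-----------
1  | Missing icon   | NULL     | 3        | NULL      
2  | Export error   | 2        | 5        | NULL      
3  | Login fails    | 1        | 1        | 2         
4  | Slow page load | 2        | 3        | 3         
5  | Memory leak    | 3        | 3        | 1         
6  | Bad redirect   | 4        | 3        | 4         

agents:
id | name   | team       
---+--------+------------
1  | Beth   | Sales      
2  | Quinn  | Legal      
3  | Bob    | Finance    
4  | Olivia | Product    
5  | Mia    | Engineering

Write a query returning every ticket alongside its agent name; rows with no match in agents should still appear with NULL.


LEFT JOIN keeps every row from tickets (the left table); where agent_id has no match in agents, the agent columns become NULL. Walk through each ticket:
  - ticket 1 (Missing icon): agent_id=NULL, no match -> kept with NULL
  - ticket 2 (Export error): agent_id=2 -> matches Quinn
  - ticket 3 (Login fails): agent_id=1 -> matches Beth
  - ticket 4 (Slow page load): agent_id=2 -> matches Quinn
  - ticket 5 (Memory leak): agent_id=3 -> matches Bob
  - ticket 6 (Bad redirect): agent_id=4 -> matches Olivia
All 6 rows appear; 1 has NULL agent.

SQL:
SELECT a.title, b.name AS agent
FROM tickets a
LEFT JOIN agents b ON a.agent_id = b.id

Result:
title          | agent 
---------------+-------
Missing icon   | NULL  
Export error   | Quinn 
Login fails    | Beth  
Slow page load | Quinn 
Memory leak    | Bob   
Bad redirect   | Olivia


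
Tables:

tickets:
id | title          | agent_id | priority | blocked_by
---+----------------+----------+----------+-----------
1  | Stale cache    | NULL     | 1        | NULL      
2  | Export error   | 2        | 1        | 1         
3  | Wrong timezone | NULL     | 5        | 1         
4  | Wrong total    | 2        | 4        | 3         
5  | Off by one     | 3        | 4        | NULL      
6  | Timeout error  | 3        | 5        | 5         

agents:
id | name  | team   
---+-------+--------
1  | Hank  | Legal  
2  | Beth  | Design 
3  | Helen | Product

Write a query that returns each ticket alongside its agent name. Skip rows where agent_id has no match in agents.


INNER JOIN keeps only tickets rows whose agent_id matches an id in agents. Walk through each ticket:
  - ticket 1 (Stale cache): agent_id=NULL, no match -> dropped
  - ticket 2 (Export error): agent_id=2 -> matches Beth
  - ticket 3 (Wrong timezone): agent_id=NULL, no match -> dropped
  - ticket 4 (Wrong total): agent_id=2 -> matches Beth
  - ticket 5 (Off by one): agent_id=3 -> matches Helen
  - ticket 6 (Timeout error): agent_id=3 -> matches Helen
So 2 of 6 rows are dropped.

SQL:
SELECT a.title, b.name AS agent
FROM tickets a
INNER JOIN agents b ON a.agent_id = b.id

Result:
title         | agent
--------------+------
Export error  | Beth 
Wrong total   | Beth 
Off by one    | Helen
Timeout error | Helen


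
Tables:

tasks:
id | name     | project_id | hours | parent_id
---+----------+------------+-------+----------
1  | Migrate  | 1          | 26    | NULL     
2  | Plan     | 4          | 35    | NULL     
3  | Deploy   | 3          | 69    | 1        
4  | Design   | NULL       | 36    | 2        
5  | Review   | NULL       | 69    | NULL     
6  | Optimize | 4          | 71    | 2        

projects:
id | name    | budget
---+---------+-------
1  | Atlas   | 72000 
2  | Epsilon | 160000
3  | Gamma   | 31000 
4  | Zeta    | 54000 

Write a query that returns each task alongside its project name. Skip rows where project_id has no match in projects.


INNER JOIN keeps only tasks rows whose project_id matches an id in projects. Walk through each task:
  - task 1 (Migrate): project_id=1 -> matches Atlas
  - task 2 (Plan): project_id=4 -> matches Zeta
  - task 3 (Deploy): project_id=3 -> matches Gamma
  - task 4 (Design): project_id=NULL, no match -> dropped
  - task 5 (Review): project_id=NULL, no match -> dropped
  - task 6 (Optimize): project_id=4 -> matches Zeta
So 2 of 6 rows are dropped.

SQL:
SELECT a.name, b.name AS project
FROM tasks a
INNER JOIN projects b ON a.project_id = b.id

Result:
name     | project
---------+--------
Migrate  | Atlas  
Plan     | Zeta   
Deploy   | Gamma  
Optimize | Zeta   


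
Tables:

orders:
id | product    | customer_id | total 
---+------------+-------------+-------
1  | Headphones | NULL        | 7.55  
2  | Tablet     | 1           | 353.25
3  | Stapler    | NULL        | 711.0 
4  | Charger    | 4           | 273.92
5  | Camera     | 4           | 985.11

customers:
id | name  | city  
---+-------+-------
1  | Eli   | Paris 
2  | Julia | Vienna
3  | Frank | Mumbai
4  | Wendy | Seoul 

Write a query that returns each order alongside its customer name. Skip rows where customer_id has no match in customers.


INNER JOIN keeps only orders rows whose customer_id matches an id in customers. Walk through each order:
  - order 1 (Headphones): customer_id=NULL, no match -> dropped
  - order 2 (Tablet): customer_id=1 -> matches Eli
  - order 3 (Stapler): customer_id=NULL, no match -> dropped
  - order 4 (Charger): customer_id=4 -> matches Wendy
  - order 5 (Camera): customer_id=4 -> matches Wendy
So 2 of 5 rows are dropped.

SQL:
SELECT a.product, b.name AS customer
FROM orders a
INNER JOIN customers b ON a.customer_id = b.id

Result:
product | customer
--------+---------
Tablet  | Eli     
Charger | Wendy   
Camera  | Wendy   


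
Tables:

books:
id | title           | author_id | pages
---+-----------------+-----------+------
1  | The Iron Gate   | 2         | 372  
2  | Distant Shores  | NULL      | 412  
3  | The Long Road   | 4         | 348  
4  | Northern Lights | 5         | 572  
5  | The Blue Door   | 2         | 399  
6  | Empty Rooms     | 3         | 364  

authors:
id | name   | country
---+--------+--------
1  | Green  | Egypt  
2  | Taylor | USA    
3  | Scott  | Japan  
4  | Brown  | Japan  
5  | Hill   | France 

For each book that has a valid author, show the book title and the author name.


INNER JOIN keeps only books rows whose author_id matches an id in authors. Walk through each book:
  - book 1 (The Iron Gate): author_id=2 -> matches Taylor
  - book 2 (Distant Shores): author_id=NULL, no match -> dropped
  - book 3 (The Long Road): author_id=4 -> matches Brown
  - book 4 (Northern Lights): author_id=5 -> matches Hill
  - book 5 (The Blue Door): author_id=2 -> matches Taylor
  - book 6 (Empty Rooms): author_id=3 -> matches Scott
So 1 of 6 rows is dropped.

SQL:
SELECT a.title, b.name AS author
FROM books a
INNER JOIN authors b ON a.author_id = b.id

Result:
title           | author
----------------+-------
The Iron Gate   | Taylor
The Long Road   | Brown 
Northern Lights | Hill  
The Blue Door   | Taylor
Empty Rooms     | Scott 


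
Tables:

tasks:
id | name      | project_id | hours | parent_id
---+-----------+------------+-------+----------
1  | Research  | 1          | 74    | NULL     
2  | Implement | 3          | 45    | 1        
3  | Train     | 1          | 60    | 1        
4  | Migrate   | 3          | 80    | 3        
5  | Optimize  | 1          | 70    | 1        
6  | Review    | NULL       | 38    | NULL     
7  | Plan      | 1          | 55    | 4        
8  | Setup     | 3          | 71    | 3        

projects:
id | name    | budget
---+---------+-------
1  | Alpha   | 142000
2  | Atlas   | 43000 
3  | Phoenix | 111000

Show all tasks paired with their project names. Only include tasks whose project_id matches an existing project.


INNER JOIN keeps only tasks rows whose project_id matches an id in projects. Walk through each task:
  - task 1 (Research): project_id=1 -> matches Alpha
  - task 2 (Implement): project_id=3 -> matches Phoenix
  - task 3 (Train): project_id=1 -> matches Alpha
  - task 4 (Migrate): project_id=3 -> matches Phoenix
  - task 5 (Optimize): project_id=1 -> matches Alpha
  - task 6 (Review): project_id=NULL, no match -> dropped
  - task 7 (Plan): project_id=1 -> matches Alpha
  - task 8 (Setup): project_id=3 -> matches Phoenix
So 1 of 8 rows is dropped.

SQL:
SELECT a.name, b.name AS project
FROM tasks a
INNER JOIN projects b ON a.project_id = b.id

Result:
name      | project
----------+--------
Research  | Alpha  
Implement | Phoenix
Train     | Alpha  
Migrate   | Phoenix
Optimize  | Alpha  
Plan      | Alpha  
Setup     | Phoenix


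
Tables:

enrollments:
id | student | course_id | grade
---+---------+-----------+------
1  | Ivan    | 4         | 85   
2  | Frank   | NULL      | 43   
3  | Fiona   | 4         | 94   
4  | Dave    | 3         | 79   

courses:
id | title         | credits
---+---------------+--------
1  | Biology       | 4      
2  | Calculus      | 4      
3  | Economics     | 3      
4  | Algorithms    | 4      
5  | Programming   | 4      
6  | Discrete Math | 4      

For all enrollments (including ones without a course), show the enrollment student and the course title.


LEFT JOIN keeps every row from enrollments (the left table); where course_id has no match in courses, the course columns become NULL. Walk through each enrollment:
  - enrollment 1 (Ivan): course_id=4 -> matches Algorithms
  - enrollment 2 (Frank): course_id=NULL, no match -> kept with NULL
  - enrollment 3 (Fiona): course_id=4 -> matches Algorithms
  - enrollment 4 (Dave): course_id=3 -> matches Economics
All 4 rows appear; 1 has NULL course.

SQL:
SELECT a.student, b.title AS course
FROM enrollments a
LEFT JOIN courses b ON a.course_id = b.id

Result:
student | course    
--------+-----------
Ivan    | Algorithms
Frank   | NULL      
Fiona   | Algorithms
Dave    | Economics 


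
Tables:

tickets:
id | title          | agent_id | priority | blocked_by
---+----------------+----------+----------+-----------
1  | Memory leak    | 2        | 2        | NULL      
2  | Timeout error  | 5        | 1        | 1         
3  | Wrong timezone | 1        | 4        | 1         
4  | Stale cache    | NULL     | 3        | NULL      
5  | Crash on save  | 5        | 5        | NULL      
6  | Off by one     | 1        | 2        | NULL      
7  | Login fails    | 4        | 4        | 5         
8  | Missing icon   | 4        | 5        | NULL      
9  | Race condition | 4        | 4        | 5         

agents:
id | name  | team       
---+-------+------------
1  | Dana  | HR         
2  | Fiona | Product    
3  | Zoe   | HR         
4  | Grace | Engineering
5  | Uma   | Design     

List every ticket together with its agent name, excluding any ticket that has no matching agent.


INNER JOIN keeps only tickets rows whose agent_id matches an id in agents. Walk through each ticket:
  - ticket 1 (Memory leak): agent_id=2 -> matches Fiona
  - ticket 2 (Timeout error): agent_id=5 -> matches Uma
  - ticket 3 (Wrong timezone): agent_id=1 -> matches Dana
  - ticket 4 (Stale cache): agent_id=NULL, no match -> dropped
  - ticket 5 (Crash on save): agent_id=5 -> matches Uma
  - ticket 6 (Off by one): agent_id=1 -> matches Dana
  - ticket 7 (Login fails): agent_id=4 -> matches Grace
  - ticket 8 (Missing icon): agent_id=4 -> matches Grace
  - ticket 9 (Race condition): agent_id=4 -> matches Grace
So 1 of 9 rows is dropped.

SQL:
SELECT a.title, b.name AS agent
FROM tickets a
INNER JOIN agents b ON a.agent_id = b.id

Result:
title          | agent
---------------+------
Memory leak    | Fiona
Timeout error  | Uma  
Wrong timezone | Dana 
Crash on save  | Uma  
Off by one     | Dana 
Login fails    | Grace
Missing icon   | Grace
Race condition | Grace


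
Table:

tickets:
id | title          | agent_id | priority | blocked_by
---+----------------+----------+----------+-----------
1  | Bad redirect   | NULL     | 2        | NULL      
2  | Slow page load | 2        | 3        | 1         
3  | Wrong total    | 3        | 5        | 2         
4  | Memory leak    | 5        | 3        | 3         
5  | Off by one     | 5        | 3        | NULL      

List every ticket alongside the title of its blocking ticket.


This is a self-join: tickets is joined to a second copy of itself, matching each row's blocked_by to another row's id. Use LEFT JOIN so rows with blocked_by=NULL are kept.
  - ticket 1 (Bad redirect): blocked_by=NULL -> NULL
  - ticket 2 (Slow page load): blocked_by=1 -> Bad redirect
  - ticket 3 (Wrong total): blocked_by=2 -> Slow page load
  - ticket 4 (Memory leak): blocked_by=3 -> Wrong total
  - ticket 5 (Off by one): blocked_by=NULL -> NULL

SQL:
SELECT a.title AS item, b.title AS blocked_by
FROM tickets a
LEFT JOIN tickets b ON a.blocked_by = b.id

Result:
item           | blocked_by    
---------------+---------------
Bad redirect   | NULL          
Slow page load | Bad redirect  
Wrong total    | Slow page load
Memory leak    | Wrong total   
Off by one     | NULL          


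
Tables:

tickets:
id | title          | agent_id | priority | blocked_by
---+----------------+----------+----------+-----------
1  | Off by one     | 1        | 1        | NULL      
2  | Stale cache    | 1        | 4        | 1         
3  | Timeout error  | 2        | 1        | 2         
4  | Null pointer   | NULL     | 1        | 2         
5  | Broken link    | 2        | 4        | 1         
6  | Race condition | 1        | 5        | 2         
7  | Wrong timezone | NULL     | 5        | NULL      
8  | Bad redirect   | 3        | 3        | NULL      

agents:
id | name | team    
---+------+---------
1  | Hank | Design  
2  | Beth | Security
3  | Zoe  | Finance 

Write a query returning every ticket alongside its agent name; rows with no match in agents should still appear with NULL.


LEFT JOIN keeps every row from tickets (the left table); where agent_id has no match in agents, the agent columns become NULL. Walk through each ticket:
  - ticket 1 (Off by one): agent_id=1 -> matches Hank
  - ticket 2 (Stale cache): agent_id=1 -> matches Hank
  - ticket 3 (Timeout error): agent_id=2 -> matches Beth
  - ticket 4 (Null pointer): agent_id=NULL, no match -> kept with NULL
  - ticket 5 (Broken link): agent_id=2 -> matches Beth
  - ticket 6 (Race condition): agent_id=1 -> matches Hank
  - ticket 7 (Wrong timezone): agent_id=NULL, no match -> kept with NULL
  - ticket 8 (Bad redirect): agent_id=3 -> matches Zoe
All 8 rows appear; 2 have NULL agent.

SQL:
SELECT a.title, b.name AS agent
FROM tickets a
LEFT JOIN agents b ON a.agent_id = b.id

Result:
title          | agent
---------------+------
Off by one     | Hank 
Stale cache    | Hank 
Timeout error  | Beth 
Null pointer   | NULL 
Broken link    | Beth 
Race condition | Hank 
Wrong timezone | NULL 
Bad redirect   | Zoe  


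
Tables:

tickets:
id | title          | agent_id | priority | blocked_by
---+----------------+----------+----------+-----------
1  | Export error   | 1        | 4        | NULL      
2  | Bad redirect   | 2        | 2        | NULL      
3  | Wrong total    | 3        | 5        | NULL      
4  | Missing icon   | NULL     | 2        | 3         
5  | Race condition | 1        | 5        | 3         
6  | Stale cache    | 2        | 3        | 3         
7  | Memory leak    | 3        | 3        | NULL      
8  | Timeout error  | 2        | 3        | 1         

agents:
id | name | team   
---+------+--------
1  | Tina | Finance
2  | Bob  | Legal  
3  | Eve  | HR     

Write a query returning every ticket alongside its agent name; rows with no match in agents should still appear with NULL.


LEFT JOIN keeps every row from tickets (the left table); where agent_id has no match in agents, the agent columns become NULL. Walk through each ticket:
  - ticket 1 (Export error): agent_id=1 -> matches Tina
  - ticket 2 (Bad redirect): agent_id=2 -> matches Bob
  - ticket 3 (Wrong total): agent_id=3 -> matches Eve
  - ticket 4 (Missing icon): agent_id=NULL, no match -> kept with NULL
  - ticket 5 (Race condition): agent_id=1 -> matches Tina
  - ticket 6 (Stale cache): agent_id=2 -> matches Bob
  - ticket 7 (Memory leak): agent_id=3 -> matches Eve
  - ticket 8 (Timeout error): agent_id=2 -> matches Bob
All 8 rows appear; 1 has NULL agent.

SQL:
SELECT a.title, b.name AS agent
FROM tickets a
LEFT JOIN agents b ON a.agent_id = b.id

Result:
title          | agent
---------------+------
Export error   | Tina 
Bad redirect   | Bob  
Wrong total    | Eve  
Missing icon   | NULL 
Race condition | Tina 
Stale cache    | Bob  
Memory leak    | Eve  
Timeout error  | Bob  


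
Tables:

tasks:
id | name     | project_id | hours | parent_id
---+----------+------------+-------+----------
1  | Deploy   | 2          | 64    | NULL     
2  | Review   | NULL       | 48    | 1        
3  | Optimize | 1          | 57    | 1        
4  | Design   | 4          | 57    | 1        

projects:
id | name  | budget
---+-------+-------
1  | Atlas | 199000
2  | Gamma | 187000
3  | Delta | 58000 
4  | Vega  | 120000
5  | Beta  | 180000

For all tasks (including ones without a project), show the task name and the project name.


LEFT JOIN keeps every row from tasks (the left table); where project_id has no match in projects, the project columns become NULL. Walk through each task:
  - task 1 (Deploy): project_id=2 -> matches Gamma
  - task 2 (Review): project_id=NULL, no match -> kept with NULL
  - task 3 (Optimize): project_id=1 -> matches Atlas
  - task 4 (Design): project_id=4 -> matches Vega
All 4 rows appear; 1 has NULL project.

SQL:
SELECT a.name, b.name AS project
FROM tasks a
LEFT JOIN projects b ON a.project_id = b.id

Result:
name     | project
---------+--------
Deploy   | Gamma  
Review   | NULL   
Optimize | Atlas  
Design   | Vega   
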